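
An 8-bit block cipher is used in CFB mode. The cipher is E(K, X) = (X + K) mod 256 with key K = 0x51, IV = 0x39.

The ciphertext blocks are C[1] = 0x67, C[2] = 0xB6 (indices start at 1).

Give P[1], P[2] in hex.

CFB decryption: P_i = C_i ⊕ E(K, C_{i−1}), with C_{0} = IV.
P[1]: E(K, 0x39) = 0x8A; 0x67 ⊕ 0x8A = 0xED.
P[2]: E(K, 0x67) = 0xB8; 0xB6 ⊕ 0xB8 = 0x0E.

P[1] = 0xED, P[2] = 0x0E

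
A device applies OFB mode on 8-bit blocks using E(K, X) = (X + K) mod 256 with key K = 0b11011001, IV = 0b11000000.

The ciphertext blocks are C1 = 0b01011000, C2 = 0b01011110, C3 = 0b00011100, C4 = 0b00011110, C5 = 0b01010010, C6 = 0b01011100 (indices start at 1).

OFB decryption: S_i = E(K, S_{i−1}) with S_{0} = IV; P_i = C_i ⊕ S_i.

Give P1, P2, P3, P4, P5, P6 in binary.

P1: S = E(K, 0b11000000) = 0b10011001; 0b01011000 ⊕ 0b10011001 = 0b11000001.
P2: S = E(K, 0b10011001) = 0b01110010; 0b01011110 ⊕ 0b01110010 = 0b00101100.
P3: S = E(K, 0b01110010) = 0b01001011; 0b00011100 ⊕ 0b01001011 = 0b01010111.
P4: S = E(K, 0b01001011) = 0b00100100; 0b00011110 ⊕ 0b00100100 = 0b00111010.
P5: S = E(K, 0b00100100) = 0b11111101; 0b01010010 ⊕ 0b11111101 = 0b10101111.
P6: S = E(K, 0b11111101) = 0b11010110; 0b01011100 ⊕ 0b11010110 = 0b10001010.

P1 = 0b11000001, P2 = 0b00101100, P3 = 0b01010111, P4 = 0b00111010, P5 = 0b10101111, P6 = 0b10001010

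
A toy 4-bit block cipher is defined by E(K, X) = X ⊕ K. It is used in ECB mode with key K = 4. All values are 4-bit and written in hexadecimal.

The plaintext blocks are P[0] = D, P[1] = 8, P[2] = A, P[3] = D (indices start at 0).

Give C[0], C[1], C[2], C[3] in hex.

C[0] = 9, C[1] = C, C[2] = E, C[3] = 9

ECB encryption: C_i = E(K, P_i).
C[0]: E(K, D) = 9.
C[1]: E(K, 8) = C.
C[2]: E(K, A) = E.
C[3]: E(K, D) = 9.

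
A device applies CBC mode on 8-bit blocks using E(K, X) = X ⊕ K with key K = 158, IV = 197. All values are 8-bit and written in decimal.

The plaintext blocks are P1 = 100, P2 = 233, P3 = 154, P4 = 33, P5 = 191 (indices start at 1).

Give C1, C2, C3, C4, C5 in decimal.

CBC encryption: C_i = E(K, P_i ⊕ C_{i−1}), with C_{0} = IV.
C1: P1 ⊕ 197 = 161; E(K, 161) = 63.
C2: P2 ⊕ 63 = 214; E(K, 214) = 72.
C3: P3 ⊕ 72 = 210; E(K, 210) = 76.
C4: P4 ⊕ 76 = 109; E(K, 109) = 243.
C5: P5 ⊕ 243 = 76; E(K, 76) = 210.

C1 = 63, C2 = 72, C3 = 76, C4 = 243, C5 = 210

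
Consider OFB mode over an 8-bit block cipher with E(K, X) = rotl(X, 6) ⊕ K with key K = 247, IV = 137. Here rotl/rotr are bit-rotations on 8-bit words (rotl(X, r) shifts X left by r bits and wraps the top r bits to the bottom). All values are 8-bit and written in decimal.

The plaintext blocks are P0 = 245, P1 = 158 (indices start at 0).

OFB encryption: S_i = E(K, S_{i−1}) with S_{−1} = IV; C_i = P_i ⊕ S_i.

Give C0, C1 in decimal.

C0 = 96, C1 = 12

C0: S = E(K, 137) = 149; 245 ⊕ 149 = 96.
C1: S = E(K, 149) = 146; 158 ⊕ 146 = 12.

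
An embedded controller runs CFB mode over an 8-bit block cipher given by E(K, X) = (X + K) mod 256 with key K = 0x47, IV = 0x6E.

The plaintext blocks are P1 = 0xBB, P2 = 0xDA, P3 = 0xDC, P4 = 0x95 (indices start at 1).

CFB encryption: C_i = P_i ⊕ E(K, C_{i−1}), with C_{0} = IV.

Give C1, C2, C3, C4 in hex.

C1: E(K, 0x6E) = 0xB5; 0xBB ⊕ 0xB5 = 0x0E.
C2: E(K, 0x0E) = 0x55; 0xDA ⊕ 0x55 = 0x8F.
C3: E(K, 0x8F) = 0xD6; 0xDC ⊕ 0xD6 = 0x0A.
C4: E(K, 0x0A) = 0x51; 0x95 ⊕ 0x51 = 0xC4.

C1 = 0x0E, C2 = 0x8F, C3 = 0x0A, C4 = 0xC4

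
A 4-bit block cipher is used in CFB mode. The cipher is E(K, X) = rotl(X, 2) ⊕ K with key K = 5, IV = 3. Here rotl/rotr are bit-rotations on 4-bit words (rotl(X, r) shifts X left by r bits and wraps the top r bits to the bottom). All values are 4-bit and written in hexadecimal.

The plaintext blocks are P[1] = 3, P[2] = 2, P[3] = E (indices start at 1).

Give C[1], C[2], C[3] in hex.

C[1] = A, C[2] = D, C[3] = C

CFB encryption: C_i = P_i ⊕ E(K, C_{i−1}), with C_{0} = IV.
C[1]: E(K, 3) = 9; 3 ⊕ 9 = A.
C[2]: E(K, A) = F; 2 ⊕ F = D.
C[3]: E(K, D) = 2; E ⊕ 2 = C.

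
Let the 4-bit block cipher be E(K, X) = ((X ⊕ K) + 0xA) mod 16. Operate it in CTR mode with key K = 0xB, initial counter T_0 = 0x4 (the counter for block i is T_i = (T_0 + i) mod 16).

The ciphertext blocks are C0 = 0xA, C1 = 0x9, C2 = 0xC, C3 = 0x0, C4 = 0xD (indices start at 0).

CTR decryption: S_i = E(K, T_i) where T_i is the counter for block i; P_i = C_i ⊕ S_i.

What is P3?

P3: T = 0x7, S = E(K, T) = 0x6; 0x0 ⊕ 0x6 = 0x6.

P3 = 0x6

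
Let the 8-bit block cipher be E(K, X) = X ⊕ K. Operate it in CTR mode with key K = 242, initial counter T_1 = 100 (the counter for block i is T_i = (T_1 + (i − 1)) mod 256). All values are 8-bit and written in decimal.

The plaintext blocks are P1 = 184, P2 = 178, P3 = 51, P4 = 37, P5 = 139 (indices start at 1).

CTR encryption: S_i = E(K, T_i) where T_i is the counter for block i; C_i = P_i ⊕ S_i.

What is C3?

C3 = 167

C1: T = 100, S = E(K, T) = 150; 184 ⊕ 150 = 46.
C2: T = 101, S = E(K, T) = 151; 178 ⊕ 151 = 37.
C3: T = 102, S = E(K, T) = 148; 51 ⊕ 148 = 167.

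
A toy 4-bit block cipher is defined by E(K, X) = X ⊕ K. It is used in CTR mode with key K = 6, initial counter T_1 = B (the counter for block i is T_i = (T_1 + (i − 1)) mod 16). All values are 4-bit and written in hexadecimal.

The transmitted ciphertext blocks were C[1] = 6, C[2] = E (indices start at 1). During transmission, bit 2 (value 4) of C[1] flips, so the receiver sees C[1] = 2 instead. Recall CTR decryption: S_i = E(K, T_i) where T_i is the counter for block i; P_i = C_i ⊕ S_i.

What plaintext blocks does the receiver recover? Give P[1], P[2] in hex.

Only C[1] changed, to 2. In CTR, a change in C_i flips the same bit in P_i only; the keystream is unaffected. Decrypting the received ciphertext:
P[1]: T = B, S = E(K, T) = D; 2 ⊕ D = F.
P[2]: T = C, S = E(K, T) = A; E ⊕ A = 4.
Blocks that differ from the original plaintext: P[1].

P[1] = F, P[2] = 4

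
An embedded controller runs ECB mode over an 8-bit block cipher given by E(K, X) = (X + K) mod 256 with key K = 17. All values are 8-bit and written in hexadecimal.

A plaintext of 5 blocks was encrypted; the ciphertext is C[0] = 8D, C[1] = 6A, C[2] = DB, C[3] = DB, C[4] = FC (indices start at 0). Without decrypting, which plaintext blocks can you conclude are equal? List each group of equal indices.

ECB encrypts each block independently with the same key, so equal ciphertext blocks imply equal plaintext blocks.
C[2] = C[3] = DB, so P[2] = P[3].

P[2] = P[3]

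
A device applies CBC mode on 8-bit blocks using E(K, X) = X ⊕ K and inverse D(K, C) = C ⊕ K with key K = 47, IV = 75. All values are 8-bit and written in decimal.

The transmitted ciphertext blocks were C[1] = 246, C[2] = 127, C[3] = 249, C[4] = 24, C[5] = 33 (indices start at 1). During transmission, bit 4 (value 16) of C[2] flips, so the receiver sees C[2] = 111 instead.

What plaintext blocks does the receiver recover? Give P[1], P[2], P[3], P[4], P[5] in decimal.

P[1] = 146, P[2] = 182, P[3] = 185, P[4] = 206, P[5] = 22

CBC decryption: P_i = D(K, C_i) ⊕ C_{i−1}, with C_{0} = IV.
Only C[2] changed, to 111. In CBC, a change in C_i garbles P_i and flips the same bit in P_{i+1}. Decrypting the received ciphertext:
P[1]: D(K, 246) = 217; 217 ⊕ 75 = 146.
P[2]: D(K, 111) = 64; 64 ⊕ 246 = 182.
P[3]: D(K, 249) = 214; 214 ⊕ 111 = 185.
P[4]: D(K, 24) = 55; 55 ⊕ 249 = 206.
P[5]: D(K, 33) = 14; 14 ⊕ 24 = 22.
Blocks that differ from the original plaintext: P[2], P[3].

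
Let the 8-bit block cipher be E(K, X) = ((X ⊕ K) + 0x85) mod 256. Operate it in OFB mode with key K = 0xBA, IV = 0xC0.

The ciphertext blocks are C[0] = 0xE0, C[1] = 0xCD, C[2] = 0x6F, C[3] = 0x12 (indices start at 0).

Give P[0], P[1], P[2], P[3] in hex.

P[0] = 0x1F, P[1] = 0x07, P[2] = 0x9A, P[3] = 0xC6

OFB decryption: S_i = E(K, S_{i−1}) with S_{−1} = IV; P_i = C_i ⊕ S_i.
P[0]: S = E(K, 0xC0) = 0xFF; 0xE0 ⊕ 0xFF = 0x1F.
P[1]: S = E(K, 0xFF) = 0xCA; 0xCD ⊕ 0xCA = 0x07.
P[2]: S = E(K, 0xCA) = 0xF5; 0x6F ⊕ 0xF5 = 0x9A.
P[3]: S = E(K, 0xF5) = 0xD4; 0x12 ⊕ 0xD4 = 0xC6.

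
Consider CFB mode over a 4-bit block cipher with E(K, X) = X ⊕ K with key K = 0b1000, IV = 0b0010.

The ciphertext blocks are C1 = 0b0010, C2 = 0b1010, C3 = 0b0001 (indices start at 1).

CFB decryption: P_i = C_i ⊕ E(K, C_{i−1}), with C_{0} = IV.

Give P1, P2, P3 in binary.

P1 = 0b1000, P2 = 0b0000, P3 = 0b0011

P1: E(K, 0b0010) = 0b1010; 0b0010 ⊕ 0b1010 = 0b1000.
P2: E(K, 0b0010) = 0b1010; 0b1010 ⊕ 0b1010 = 0b0000.
P3: E(K, 0b1010) = 0b0010; 0b0001 ⊕ 0b0010 = 0b0011.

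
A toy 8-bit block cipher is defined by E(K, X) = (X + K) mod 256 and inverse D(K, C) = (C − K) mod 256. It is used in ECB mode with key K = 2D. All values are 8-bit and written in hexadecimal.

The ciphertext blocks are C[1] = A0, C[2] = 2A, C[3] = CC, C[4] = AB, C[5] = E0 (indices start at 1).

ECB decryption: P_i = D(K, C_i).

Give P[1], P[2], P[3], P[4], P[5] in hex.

P[1] = 73, P[2] = FD, P[3] = 9F, P[4] = 7E, P[5] = B3

P[1]: D(K, A0) = 73.
P[2]: D(K, 2A) = FD.
P[3]: D(K, CC) = 9F.
P[4]: D(K, AB) = 7E.
P[5]: D(K, E0) = B3.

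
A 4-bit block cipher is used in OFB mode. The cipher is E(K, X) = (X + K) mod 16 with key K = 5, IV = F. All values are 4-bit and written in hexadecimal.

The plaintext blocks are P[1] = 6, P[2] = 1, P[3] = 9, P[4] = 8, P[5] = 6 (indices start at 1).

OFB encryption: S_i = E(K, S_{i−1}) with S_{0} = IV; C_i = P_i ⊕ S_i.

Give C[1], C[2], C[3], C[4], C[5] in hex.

C[1]: S = E(K, F) = 4; 6 ⊕ 4 = 2.
C[2]: S = E(K, 4) = 9; 1 ⊕ 9 = 8.
C[3]: S = E(K, 9) = E; 9 ⊕ E = 7.
C[4]: S = E(K, E) = 3; 8 ⊕ 3 = B.
C[5]: S = E(K, 3) = 8; 6 ⊕ 8 = E.

C[1] = 2, C[2] = 8, C[3] = 7, C[4] = B, C[5] = E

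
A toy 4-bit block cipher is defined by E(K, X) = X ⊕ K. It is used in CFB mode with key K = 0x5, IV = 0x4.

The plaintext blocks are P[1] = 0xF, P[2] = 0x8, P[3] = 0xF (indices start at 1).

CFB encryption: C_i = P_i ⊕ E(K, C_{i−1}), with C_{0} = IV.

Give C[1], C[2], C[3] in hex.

C[1] = 0xE, C[2] = 0x3, C[3] = 0x9

C[1]: E(K, 0x4) = 0x1; 0xF ⊕ 0x1 = 0xE.
C[2]: E(K, 0xE) = 0xB; 0x8 ⊕ 0xB = 0x3.
C[3]: E(K, 0x3) = 0x6; 0xF ⊕ 0x6 = 0x9.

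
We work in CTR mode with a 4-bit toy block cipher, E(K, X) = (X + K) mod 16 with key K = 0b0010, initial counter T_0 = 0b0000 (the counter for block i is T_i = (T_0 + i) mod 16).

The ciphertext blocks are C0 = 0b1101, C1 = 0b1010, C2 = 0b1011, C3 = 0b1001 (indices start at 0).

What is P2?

P2 = 0b1111

CTR decryption: S_i = E(K, T_i) where T_i is the counter for block i; P_i = C_i ⊕ S_i.
P2: T = 0b0010, S = E(K, T) = 0b0100; 0b1011 ⊕ 0b0100 = 0b1111.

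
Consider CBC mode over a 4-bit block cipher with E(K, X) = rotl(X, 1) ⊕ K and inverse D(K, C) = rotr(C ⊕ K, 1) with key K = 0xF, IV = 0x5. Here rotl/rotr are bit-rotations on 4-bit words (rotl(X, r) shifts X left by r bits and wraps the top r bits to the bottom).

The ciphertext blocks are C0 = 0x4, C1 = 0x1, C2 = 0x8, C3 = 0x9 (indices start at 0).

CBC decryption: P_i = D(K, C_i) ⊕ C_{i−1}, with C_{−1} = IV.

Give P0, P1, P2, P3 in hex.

P0: D(K, 0x4) = 0xD; 0xD ⊕ 0x5 = 0x8.
P1: D(K, 0x1) = 0x7; 0x7 ⊕ 0x4 = 0x3.
P2: D(K, 0x8) = 0xB; 0xB ⊕ 0x1 = 0xA.
P3: D(K, 0x9) = 0x3; 0x3 ⊕ 0x8 = 0xB.

P0 = 0x8, P1 = 0x3, P2 = 0xA, P3 = 0xB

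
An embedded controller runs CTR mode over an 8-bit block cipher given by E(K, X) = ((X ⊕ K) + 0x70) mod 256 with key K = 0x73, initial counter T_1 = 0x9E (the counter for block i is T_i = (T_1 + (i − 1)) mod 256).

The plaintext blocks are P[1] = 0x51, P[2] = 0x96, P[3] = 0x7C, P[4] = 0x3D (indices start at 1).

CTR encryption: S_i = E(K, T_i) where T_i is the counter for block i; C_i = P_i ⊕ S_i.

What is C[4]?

C[4] = 0x7F

C[1]: T = 0x9E, S = E(K, T) = 0x5D; 0x51 ⊕ 0x5D = 0x0C.
C[2]: T = 0x9F, S = E(K, T) = 0x5C; 0x96 ⊕ 0x5C = 0xCA.
C[3]: T = 0xA0, S = E(K, T) = 0x43; 0x7C ⊕ 0x43 = 0x3F.
C[4]: T = 0xA1, S = E(K, T) = 0x42; 0x3D ⊕ 0x42 = 0x7F.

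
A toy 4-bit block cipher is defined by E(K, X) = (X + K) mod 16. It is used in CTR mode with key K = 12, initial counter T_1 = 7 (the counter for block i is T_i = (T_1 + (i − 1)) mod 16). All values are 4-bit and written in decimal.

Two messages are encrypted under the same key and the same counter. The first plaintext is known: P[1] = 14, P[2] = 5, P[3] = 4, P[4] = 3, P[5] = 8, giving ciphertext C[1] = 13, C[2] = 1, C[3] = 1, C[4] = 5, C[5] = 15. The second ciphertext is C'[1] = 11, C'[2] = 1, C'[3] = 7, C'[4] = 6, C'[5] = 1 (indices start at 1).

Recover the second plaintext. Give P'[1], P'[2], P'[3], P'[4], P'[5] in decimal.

In CTR with a reused counter, both messages share the same keystream S_i, so C_i ⊕ C'_i = P_i ⊕ P'_i and thus P'_i = P_i ⊕ C_i ⊕ C'_i.
P'[1]: 14 ⊕ 13 ⊕ 11 = 8.
P'[2]: 5 ⊕ 1 ⊕ 1 = 5.
P'[3]: 4 ⊕ 1 ⊕ 7 = 2.
P'[4]: 3 ⊕ 5 ⊕ 6 = 0.
P'[5]: 8 ⊕ 15 ⊕ 1 = 6.

P'[1] = 8, P'[2] = 5, P'[3] = 2, P'[4] = 0, P'[5] = 6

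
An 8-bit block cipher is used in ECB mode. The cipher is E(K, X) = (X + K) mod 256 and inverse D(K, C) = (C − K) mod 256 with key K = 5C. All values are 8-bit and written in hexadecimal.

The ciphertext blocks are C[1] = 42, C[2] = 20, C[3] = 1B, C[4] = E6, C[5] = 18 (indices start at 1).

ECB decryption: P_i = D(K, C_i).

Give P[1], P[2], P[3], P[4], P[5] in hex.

P[1] = E6, P[2] = C4, P[3] = BF, P[4] = 8A, P[5] = BC

P[1]: D(K, 42) = E6.
P[2]: D(K, 20) = C4.
P[3]: D(K, 1B) = BF.
P[4]: D(K, E6) = 8A.
P[5]: D(K, 18) = BC.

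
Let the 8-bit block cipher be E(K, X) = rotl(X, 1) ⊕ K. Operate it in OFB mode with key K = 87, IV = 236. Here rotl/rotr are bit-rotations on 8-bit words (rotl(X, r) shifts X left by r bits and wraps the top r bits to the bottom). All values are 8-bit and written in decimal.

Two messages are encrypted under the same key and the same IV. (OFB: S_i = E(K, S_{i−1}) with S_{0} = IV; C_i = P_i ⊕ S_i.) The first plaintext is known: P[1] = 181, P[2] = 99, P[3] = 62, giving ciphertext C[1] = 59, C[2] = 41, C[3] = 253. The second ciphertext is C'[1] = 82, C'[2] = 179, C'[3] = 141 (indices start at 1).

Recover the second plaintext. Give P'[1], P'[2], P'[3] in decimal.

P'[1] = 220, P'[2] = 249, P'[3] = 78

In OFB with a reused IV, both messages share the same keystream S_i, so C_i ⊕ C'_i = P_i ⊕ P'_i and thus P'_i = P_i ⊕ C_i ⊕ C'_i.
P'[1]: 181 ⊕ 59 ⊕ 82 = 220.
P'[2]: 99 ⊕ 41 ⊕ 179 = 249.
P'[3]: 62 ⊕ 253 ⊕ 141 = 78.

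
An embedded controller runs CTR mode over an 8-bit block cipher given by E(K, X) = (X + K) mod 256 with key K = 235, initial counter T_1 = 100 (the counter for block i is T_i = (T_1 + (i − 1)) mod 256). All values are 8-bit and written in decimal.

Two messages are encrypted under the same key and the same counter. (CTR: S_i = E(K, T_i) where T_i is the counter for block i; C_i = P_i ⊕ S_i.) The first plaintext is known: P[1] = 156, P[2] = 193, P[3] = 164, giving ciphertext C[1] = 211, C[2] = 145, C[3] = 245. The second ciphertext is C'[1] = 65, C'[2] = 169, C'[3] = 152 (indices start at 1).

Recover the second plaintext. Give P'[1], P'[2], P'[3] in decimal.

In CTR with a reused counter, both messages share the same keystream S_i, so C_i ⊕ C'_i = P_i ⊕ P'_i and thus P'_i = P_i ⊕ C_i ⊕ C'_i.
P'[1]: 156 ⊕ 211 ⊕ 65 = 14.
P'[2]: 193 ⊕ 145 ⊕ 169 = 249.
P'[3]: 164 ⊕ 245 ⊕ 152 = 201.

P'[1] = 14, P'[2] = 249, P'[3] = 201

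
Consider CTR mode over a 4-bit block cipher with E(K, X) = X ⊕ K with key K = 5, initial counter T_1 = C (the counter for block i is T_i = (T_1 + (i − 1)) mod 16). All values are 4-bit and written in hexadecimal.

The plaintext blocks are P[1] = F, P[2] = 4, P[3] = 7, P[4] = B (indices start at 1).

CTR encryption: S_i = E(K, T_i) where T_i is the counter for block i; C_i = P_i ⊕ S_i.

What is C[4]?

C[4] = 1

C[1]: T = C, S = E(K, T) = 9; F ⊕ 9 = 6.
C[2]: T = D, S = E(K, T) = 8; 4 ⊕ 8 = C.
C[3]: T = E, S = E(K, T) = B; 7 ⊕ B = C.
C[4]: T = F, S = E(K, T) = A; B ⊕ A = 1.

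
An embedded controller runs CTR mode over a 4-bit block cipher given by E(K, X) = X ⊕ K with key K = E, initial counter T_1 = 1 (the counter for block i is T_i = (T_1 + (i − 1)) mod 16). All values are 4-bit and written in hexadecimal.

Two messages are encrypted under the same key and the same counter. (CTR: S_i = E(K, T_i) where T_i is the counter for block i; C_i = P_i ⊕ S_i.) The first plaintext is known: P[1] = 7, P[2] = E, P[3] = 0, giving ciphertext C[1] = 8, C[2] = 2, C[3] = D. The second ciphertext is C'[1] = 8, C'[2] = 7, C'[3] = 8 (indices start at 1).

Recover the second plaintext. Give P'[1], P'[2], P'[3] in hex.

In CTR with a reused counter, both messages share the same keystream S_i, so C_i ⊕ C'_i = P_i ⊕ P'_i and thus P'_i = P_i ⊕ C_i ⊕ C'_i.
P'[1]: 7 ⊕ 8 ⊕ 8 = 7.
P'[2]: E ⊕ 2 ⊕ 7 = B.
P'[3]: 0 ⊕ D ⊕ 8 = 5.

P'[1] = 7, P'[2] = B, P'[3] = 5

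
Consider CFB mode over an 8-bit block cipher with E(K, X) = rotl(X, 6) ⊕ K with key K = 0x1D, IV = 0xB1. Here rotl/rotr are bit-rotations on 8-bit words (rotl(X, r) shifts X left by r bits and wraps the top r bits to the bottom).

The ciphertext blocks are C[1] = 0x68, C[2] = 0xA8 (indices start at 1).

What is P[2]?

P[2] = 0xAF

CFB decryption: P_i = C_i ⊕ E(K, C_{i−1}), with C_{0} = IV.
P[2]: E(K, 0x68) = 0x07; 0xA8 ⊕ 0x07 = 0xAF.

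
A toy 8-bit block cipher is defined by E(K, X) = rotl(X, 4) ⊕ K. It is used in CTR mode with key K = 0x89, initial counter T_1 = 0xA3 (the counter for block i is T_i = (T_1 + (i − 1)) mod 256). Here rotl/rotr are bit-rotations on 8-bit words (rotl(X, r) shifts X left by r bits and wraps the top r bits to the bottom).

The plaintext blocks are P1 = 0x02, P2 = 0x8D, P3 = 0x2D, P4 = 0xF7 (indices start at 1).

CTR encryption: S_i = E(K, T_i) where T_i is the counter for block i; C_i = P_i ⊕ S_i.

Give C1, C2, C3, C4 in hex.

C1 = 0xB1, C2 = 0x4E, C3 = 0xFE, C4 = 0x14

C1: T = 0xA3, S = E(K, T) = 0xB3; 0x02 ⊕ 0xB3 = 0xB1.
C2: T = 0xA4, S = E(K, T) = 0xC3; 0x8D ⊕ 0xC3 = 0x4E.
C3: T = 0xA5, S = E(K, T) = 0xD3; 0x2D ⊕ 0xD3 = 0xFE.
C4: T = 0xA6, S = E(K, T) = 0xE3; 0xF7 ⊕ 0xE3 = 0x14.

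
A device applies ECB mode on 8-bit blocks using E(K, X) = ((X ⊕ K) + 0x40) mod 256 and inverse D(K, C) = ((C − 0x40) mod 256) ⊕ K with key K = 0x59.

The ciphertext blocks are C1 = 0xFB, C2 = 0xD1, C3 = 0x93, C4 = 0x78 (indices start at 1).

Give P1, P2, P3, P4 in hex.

ECB decryption: P_i = D(K, C_i).
P1: D(K, 0xFB) = 0xE2.
P2: D(K, 0xD1) = 0xC8.
P3: D(K, 0x93) = 0x0A.
P4: D(K, 0x78) = 0x61.

P1 = 0xE2, P2 = 0xC8, P3 = 0x0A, P4 = 0x61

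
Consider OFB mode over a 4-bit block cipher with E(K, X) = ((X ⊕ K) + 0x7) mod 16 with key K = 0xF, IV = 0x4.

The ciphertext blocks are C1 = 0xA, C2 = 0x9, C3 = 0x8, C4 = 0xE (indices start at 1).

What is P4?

OFB decryption: S_i = E(K, S_{i−1}) with S_{0} = IV; P_i = C_i ⊕ S_i.
P1: S = E(K, 0x4) = 0x2; 0xA ⊕ 0x2 = 0x8.
P2: S = E(K, 0x2) = 0x4; 0x9 ⊕ 0x4 = 0xD.
P3: S = E(K, 0x4) = 0x2; 0x8 ⊕ 0x2 = 0xA.
P4: S = E(K, 0x2) = 0x4; 0xE ⊕ 0x4 = 0xA.

P4 = 0xA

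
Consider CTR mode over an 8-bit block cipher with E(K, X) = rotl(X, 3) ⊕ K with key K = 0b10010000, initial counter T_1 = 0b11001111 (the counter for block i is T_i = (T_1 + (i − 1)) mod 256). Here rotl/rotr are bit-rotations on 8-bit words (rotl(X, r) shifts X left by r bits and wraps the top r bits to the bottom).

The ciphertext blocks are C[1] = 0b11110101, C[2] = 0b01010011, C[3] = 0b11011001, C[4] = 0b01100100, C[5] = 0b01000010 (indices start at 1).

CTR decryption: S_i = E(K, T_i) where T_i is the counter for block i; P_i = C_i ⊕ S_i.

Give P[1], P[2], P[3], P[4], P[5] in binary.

P[1] = 0b00011011, P[2] = 0b01000101, P[3] = 0b11000111, P[4] = 0b01100010, P[5] = 0b01001100

P[1]: T = 0b11001111, S = E(K, T) = 0b11101110; 0b11110101 ⊕ 0b11101110 = 0b00011011.
P[2]: T = 0b11010000, S = E(K, T) = 0b00010110; 0b01010011 ⊕ 0b00010110 = 0b01000101.
P[3]: T = 0b11010001, S = E(K, T) = 0b00011110; 0b11011001 ⊕ 0b00011110 = 0b11000111.
P[4]: T = 0b11010010, S = E(K, T) = 0b00000110; 0b01100100 ⊕ 0b00000110 = 0b01100010.
P[5]: T = 0b11010011, S = E(K, T) = 0b00001110; 0b01000010 ⊕ 0b00001110 = 0b01001100.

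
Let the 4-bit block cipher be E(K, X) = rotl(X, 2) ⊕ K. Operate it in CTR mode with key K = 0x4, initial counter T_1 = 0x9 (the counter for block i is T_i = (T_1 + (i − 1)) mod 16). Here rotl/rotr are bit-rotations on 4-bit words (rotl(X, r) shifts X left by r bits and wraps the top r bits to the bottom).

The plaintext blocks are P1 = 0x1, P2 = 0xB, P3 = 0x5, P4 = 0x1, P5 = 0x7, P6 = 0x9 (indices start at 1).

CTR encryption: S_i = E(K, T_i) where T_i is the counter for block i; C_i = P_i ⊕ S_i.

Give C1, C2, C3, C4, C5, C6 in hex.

C1: T = 0x9, S = E(K, T) = 0x2; 0x1 ⊕ 0x2 = 0x3.
C2: T = 0xA, S = E(K, T) = 0xE; 0xB ⊕ 0xE = 0x5.
C3: T = 0xB, S = E(K, T) = 0xA; 0x5 ⊕ 0xA = 0xF.
C4: T = 0xC, S = E(K, T) = 0x7; 0x1 ⊕ 0x7 = 0x6.
C5: T = 0xD, S = E(K, T) = 0x3; 0x7 ⊕ 0x3 = 0x4.
C6: T = 0xE, S = E(K, T) = 0xF; 0x9 ⊕ 0xF = 0x6.

C1 = 0x3, C2 = 0x5, C3 = 0xF, C4 = 0x6, C5 = 0x4, C6 = 0x6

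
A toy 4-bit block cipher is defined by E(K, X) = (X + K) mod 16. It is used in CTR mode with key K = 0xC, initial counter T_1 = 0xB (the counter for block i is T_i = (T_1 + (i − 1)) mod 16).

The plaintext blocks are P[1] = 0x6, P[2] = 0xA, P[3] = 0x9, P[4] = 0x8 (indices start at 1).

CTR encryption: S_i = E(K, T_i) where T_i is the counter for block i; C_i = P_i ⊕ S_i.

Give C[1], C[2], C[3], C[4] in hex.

C[1]: T = 0xB, S = E(K, T) = 0x7; 0x6 ⊕ 0x7 = 0x1.
C[2]: T = 0xC, S = E(K, T) = 0x8; 0xA ⊕ 0x8 = 0x2.
C[3]: T = 0xD, S = E(K, T) = 0x9; 0x9 ⊕ 0x9 = 0x0.
C[4]: T = 0xE, S = E(K, T) = 0xA; 0x8 ⊕ 0xA = 0x2.

C[1] = 0x1, C[2] = 0x2, C[3] = 0x0, C[4] = 0x2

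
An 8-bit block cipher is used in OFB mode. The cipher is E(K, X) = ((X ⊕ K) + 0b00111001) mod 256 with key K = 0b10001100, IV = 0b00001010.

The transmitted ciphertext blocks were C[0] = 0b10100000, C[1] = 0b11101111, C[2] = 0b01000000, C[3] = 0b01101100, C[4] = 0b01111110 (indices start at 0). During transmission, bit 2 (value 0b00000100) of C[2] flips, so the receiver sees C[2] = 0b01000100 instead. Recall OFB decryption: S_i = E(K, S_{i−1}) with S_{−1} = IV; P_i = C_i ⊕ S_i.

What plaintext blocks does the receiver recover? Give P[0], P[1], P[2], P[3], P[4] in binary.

P[0] = 0b00011111, P[1] = 0b10000011, P[2] = 0b01011101, P[3] = 0b10100010, P[4] = 0b00000101

Only C[2] changed, to 0b01000100. In OFB, a change in C_i flips the same bit in P_i only; the keystream is unaffected. Decrypting the received ciphertext:
P[0]: S = E(K, 0b00001010) = 0b10111111; 0b10100000 ⊕ 0b10111111 = 0b00011111.
P[1]: S = E(K, 0b10111111) = 0b01101100; 0b11101111 ⊕ 0b01101100 = 0b10000011.
P[2]: S = E(K, 0b01101100) = 0b00011001; 0b01000100 ⊕ 0b00011001 = 0b01011101.
P[3]: S = E(K, 0b00011001) = 0b11001110; 0b01101100 ⊕ 0b11001110 = 0b10100010.
P[4]: S = E(K, 0b11001110) = 0b01111011; 0b01111110 ⊕ 0b01111011 = 0b00000101.
Blocks that differ from the original plaintext: P[2].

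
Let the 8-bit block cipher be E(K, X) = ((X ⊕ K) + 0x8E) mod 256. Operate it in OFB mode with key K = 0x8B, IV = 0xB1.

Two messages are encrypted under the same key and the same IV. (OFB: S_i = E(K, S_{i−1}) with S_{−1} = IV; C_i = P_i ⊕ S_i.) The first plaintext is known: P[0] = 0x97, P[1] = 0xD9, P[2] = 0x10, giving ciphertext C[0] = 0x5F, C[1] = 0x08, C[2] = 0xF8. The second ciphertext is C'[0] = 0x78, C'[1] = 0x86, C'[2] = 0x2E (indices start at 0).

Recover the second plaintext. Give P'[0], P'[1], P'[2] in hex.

In OFB with a reused IV, both messages share the same keystream S_i, so C_i ⊕ C'_i = P_i ⊕ P'_i and thus P'_i = P_i ⊕ C_i ⊕ C'_i.
P'[0]: 0x97 ⊕ 0x5F ⊕ 0x78 = 0xB0.
P'[1]: 0xD9 ⊕ 0x08 ⊕ 0x86 = 0x57.
P'[2]: 0x10 ⊕ 0xF8 ⊕ 0x2E = 0xC6.

P'[0] = 0xB0, P'[1] = 0x57, P'[2] = 0xC6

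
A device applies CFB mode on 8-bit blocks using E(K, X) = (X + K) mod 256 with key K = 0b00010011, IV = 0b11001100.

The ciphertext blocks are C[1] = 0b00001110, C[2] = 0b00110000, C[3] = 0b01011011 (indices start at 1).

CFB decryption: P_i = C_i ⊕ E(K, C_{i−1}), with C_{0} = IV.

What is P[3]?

P[3] = 0b00011000

P[3]: E(K, 0b00110000) = 0b01000011; 0b01011011 ⊕ 0b01000011 = 0b00011000.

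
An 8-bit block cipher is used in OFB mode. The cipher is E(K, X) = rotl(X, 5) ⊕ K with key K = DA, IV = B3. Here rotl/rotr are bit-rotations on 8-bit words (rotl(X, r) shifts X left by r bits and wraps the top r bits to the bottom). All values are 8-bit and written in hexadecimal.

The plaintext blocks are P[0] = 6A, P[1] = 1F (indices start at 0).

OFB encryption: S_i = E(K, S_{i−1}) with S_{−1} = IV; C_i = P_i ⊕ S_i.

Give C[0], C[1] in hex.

C[0]: S = E(K, B3) = AC; 6A ⊕ AC = C6.
C[1]: S = E(K, AC) = 4F; 1F ⊕ 4F = 50.

C[0] = C6, C[1] = 50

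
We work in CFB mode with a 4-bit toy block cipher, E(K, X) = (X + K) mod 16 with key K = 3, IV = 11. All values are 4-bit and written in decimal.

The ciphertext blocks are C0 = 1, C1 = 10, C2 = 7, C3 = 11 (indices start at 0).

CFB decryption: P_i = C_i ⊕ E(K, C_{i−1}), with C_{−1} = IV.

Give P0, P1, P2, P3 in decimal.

P0: E(K, 11) = 14; 1 ⊕ 14 = 15.
P1: E(K, 1) = 4; 10 ⊕ 4 = 14.
P2: E(K, 10) = 13; 7 ⊕ 13 = 10.
P3: E(K, 7) = 10; 11 ⊕ 10 = 1.

P0 = 15, P1 = 14, P2 = 10, P3 = 1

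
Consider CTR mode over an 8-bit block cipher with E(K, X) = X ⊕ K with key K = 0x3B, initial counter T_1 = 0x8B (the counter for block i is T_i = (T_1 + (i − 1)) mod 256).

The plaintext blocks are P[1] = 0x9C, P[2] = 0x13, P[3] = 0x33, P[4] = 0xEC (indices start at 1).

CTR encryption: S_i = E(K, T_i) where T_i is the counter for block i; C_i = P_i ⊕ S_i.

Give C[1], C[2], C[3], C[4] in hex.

C[1]: T = 0x8B, S = E(K, T) = 0xB0; 0x9C ⊕ 0xB0 = 0x2C.
C[2]: T = 0x8C, S = E(K, T) = 0xB7; 0x13 ⊕ 0xB7 = 0xA4.
C[3]: T = 0x8D, S = E(K, T) = 0xB6; 0x33 ⊕ 0xB6 = 0x85.
C[4]: T = 0x8E, S = E(K, T) = 0xB5; 0xEC ⊕ 0xB5 = 0x59.

C[1] = 0x2C, C[2] = 0xA4, C[3] = 0x85, C[4] = 0x59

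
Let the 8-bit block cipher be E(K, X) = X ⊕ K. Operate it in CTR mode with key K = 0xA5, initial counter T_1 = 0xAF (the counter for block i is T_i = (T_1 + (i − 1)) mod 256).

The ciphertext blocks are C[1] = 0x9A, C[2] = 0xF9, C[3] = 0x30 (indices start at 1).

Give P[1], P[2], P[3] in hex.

P[1] = 0x90, P[2] = 0xEC, P[3] = 0x24

CTR decryption: S_i = E(K, T_i) where T_i is the counter for block i; P_i = C_i ⊕ S_i.
P[1]: T = 0xAF, S = E(K, T) = 0x0A; 0x9A ⊕ 0x0A = 0x90.
P[2]: T = 0xB0, S = E(K, T) = 0x15; 0xF9 ⊕ 0x15 = 0xEC.
P[3]: T = 0xB1, S = E(K, T) = 0x14; 0x30 ⊕ 0x14 = 0x24.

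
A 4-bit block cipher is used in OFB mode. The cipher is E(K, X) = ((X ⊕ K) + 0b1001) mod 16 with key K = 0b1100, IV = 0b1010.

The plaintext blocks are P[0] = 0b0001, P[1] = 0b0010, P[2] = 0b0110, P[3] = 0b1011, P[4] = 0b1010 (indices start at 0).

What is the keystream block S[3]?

OFB encryption: S_i = E(K, S_{i−1}) with S_{−1} = IV; C_i = P_i ⊕ S_i.
C[0]: S = E(K, 0b1010) = 0b1111; 0b0001 ⊕ 0b1111 = 0b1110.
C[1]: S = E(K, 0b1111) = 0b1100; 0b0010 ⊕ 0b1100 = 0b1110.
C[2]: S = E(K, 0b1100) = 0b1001; 0b0110 ⊕ 0b1001 = 0b1111.
C[3]: S = E(K, 0b1001) = 0b1110; 0b1011 ⊕ 0b1110 = 0b0101.
So S[3] = 0b1110.

0b1110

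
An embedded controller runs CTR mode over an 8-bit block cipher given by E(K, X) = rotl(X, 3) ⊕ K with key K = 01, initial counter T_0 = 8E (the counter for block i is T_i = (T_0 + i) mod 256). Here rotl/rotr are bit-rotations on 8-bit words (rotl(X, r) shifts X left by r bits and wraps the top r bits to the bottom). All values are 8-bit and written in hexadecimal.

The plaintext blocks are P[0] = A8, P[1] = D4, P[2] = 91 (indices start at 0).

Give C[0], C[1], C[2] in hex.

C[0] = DD, C[1] = A9, C[2] = 14

CTR encryption: S_i = E(K, T_i) where T_i is the counter for block i; C_i = P_i ⊕ S_i.
C[0]: T = 8E, S = E(K, T) = 75; A8 ⊕ 75 = DD.
C[1]: T = 8F, S = E(K, T) = 7D; D4 ⊕ 7D = A9.
C[2]: T = 90, S = E(K, T) = 85; 91 ⊕ 85 = 14.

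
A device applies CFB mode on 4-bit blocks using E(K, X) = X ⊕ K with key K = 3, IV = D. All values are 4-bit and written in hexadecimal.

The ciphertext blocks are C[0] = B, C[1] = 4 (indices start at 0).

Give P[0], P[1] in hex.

P[0] = 5, P[1] = C

CFB decryption: P_i = C_i ⊕ E(K, C_{i−1}), with C_{−1} = IV.
P[0]: E(K, D) = E; B ⊕ E = 5.
P[1]: E(K, B) = 8; 4 ⊕ 8 = C.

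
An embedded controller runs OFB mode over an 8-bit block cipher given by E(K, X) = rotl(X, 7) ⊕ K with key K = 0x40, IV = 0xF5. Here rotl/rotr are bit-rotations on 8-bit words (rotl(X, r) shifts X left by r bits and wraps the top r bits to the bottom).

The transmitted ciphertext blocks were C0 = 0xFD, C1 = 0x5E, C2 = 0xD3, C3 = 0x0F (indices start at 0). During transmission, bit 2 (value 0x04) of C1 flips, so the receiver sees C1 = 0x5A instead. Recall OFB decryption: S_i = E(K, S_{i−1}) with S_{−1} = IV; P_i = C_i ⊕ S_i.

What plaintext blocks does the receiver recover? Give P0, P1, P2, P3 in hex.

Only C1 changed, to 0x5A. In OFB, a change in C_i flips the same bit in P_i only; the keystream is unaffected. Decrypting the received ciphertext:
P0: S = E(K, 0xF5) = 0xBA; 0xFD ⊕ 0xBA = 0x47.
P1: S = E(K, 0xBA) = 0x1D; 0x5A ⊕ 0x1D = 0x47.
P2: S = E(K, 0x1D) = 0xCE; 0xD3 ⊕ 0xCE = 0x1D.
P3: S = E(K, 0xCE) = 0x27; 0x0F ⊕ 0x27 = 0x28.
Blocks that differ from the original plaintext: P1.

P0 = 0x47, P1 = 0x47, P2 = 0x1D, P3 = 0x28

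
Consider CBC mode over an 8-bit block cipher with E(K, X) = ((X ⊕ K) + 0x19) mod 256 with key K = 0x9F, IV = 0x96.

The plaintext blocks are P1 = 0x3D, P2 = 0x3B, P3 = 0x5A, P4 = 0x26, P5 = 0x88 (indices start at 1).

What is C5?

CBC encryption: C_i = E(K, P_i ⊕ C_{i−1}), with C_{0} = IV.
C1: P1 ⊕ 0x96 = 0xAB; E(K, 0xAB) = 0x4D.
C2: P2 ⊕ 0x4D = 0x76; E(K, 0x76) = 0x02.
C3: P3 ⊕ 0x02 = 0x58; E(K, 0x58) = 0xE0.
C4: P4 ⊕ 0xE0 = 0xC6; E(K, 0xC6) = 0x72.
C5: P5 ⊕ 0x72 = 0xFA; E(K, 0xFA) = 0x7E.

C5 = 0x7E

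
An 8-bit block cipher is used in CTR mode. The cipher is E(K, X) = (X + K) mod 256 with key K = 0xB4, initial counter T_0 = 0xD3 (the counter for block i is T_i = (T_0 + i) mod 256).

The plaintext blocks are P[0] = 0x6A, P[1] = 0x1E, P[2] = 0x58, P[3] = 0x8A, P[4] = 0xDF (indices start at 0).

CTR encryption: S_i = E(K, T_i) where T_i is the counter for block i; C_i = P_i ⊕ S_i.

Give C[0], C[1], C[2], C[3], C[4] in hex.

C[0] = 0xED, C[1] = 0x96, C[2] = 0xD1, C[3] = 0x00, C[4] = 0x54

C[0]: T = 0xD3, S = E(K, T) = 0x87; 0x6A ⊕ 0x87 = 0xED.
C[1]: T = 0xD4, S = E(K, T) = 0x88; 0x1E ⊕ 0x88 = 0x96.
C[2]: T = 0xD5, S = E(K, T) = 0x89; 0x58 ⊕ 0x89 = 0xD1.
C[3]: T = 0xD6, S = E(K, T) = 0x8A; 0x8A ⊕ 0x8A = 0x00.
C[4]: T = 0xD7, S = E(K, T) = 0x8B; 0xDF ⊕ 0x8B = 0x54.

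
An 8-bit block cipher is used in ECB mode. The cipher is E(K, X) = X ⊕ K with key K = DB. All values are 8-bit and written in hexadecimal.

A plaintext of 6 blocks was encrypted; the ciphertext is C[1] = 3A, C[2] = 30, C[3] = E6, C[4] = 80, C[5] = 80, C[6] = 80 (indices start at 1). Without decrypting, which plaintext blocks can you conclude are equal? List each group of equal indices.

ECB encrypts each block independently with the same key, so equal ciphertext blocks imply equal plaintext blocks.
C[4] = C[5] = C[6] = 80, so P[4] = P[5] = P[6].

P[4] = P[5] = P[6]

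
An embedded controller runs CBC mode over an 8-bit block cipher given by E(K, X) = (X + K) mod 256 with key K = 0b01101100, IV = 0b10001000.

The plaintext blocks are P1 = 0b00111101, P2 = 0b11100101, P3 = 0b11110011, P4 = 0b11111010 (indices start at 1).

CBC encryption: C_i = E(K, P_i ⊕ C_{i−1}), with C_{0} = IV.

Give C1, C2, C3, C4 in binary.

C1 = 0b00100001, C2 = 0b00110000, C3 = 0b00101111, C4 = 0b01000001

C1: P1 ⊕ 0b10001000 = 0b10110101; E(K, 0b10110101) = 0b00100001.
C2: P2 ⊕ 0b00100001 = 0b11000100; E(K, 0b11000100) = 0b00110000.
C3: P3 ⊕ 0b00110000 = 0b11000011; E(K, 0b11000011) = 0b00101111.
C4: P4 ⊕ 0b00101111 = 0b11010101; E(K, 0b11010101) = 0b01000001.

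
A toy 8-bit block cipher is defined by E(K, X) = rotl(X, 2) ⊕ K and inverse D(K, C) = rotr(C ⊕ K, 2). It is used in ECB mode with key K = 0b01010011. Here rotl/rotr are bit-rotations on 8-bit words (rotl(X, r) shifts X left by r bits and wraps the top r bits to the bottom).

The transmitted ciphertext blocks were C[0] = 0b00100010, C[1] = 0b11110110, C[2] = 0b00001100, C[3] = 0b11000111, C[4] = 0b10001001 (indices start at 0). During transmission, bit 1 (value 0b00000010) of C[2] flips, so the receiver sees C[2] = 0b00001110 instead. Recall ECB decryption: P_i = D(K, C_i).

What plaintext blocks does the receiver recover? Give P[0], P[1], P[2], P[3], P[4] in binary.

Only C[2] changed, to 0b00001110. In ECB, a change in C_i affects only P_i. Decrypting the received ciphertext:
P[0]: D(K, 0b00100010) = 0b01011100.
P[1]: D(K, 0b11110110) = 0b01101001.
P[2]: D(K, 0b00001110) = 0b01010111.
P[3]: D(K, 0b11000111) = 0b00100101.
P[4]: D(K, 0b10001001) = 0b10110110.
Blocks that differ from the original plaintext: P[2].

P[0] = 0b01011100, P[1] = 0b01101001, P[2] = 0b01010111, P[3] = 0b00100101, P[4] = 0b10110110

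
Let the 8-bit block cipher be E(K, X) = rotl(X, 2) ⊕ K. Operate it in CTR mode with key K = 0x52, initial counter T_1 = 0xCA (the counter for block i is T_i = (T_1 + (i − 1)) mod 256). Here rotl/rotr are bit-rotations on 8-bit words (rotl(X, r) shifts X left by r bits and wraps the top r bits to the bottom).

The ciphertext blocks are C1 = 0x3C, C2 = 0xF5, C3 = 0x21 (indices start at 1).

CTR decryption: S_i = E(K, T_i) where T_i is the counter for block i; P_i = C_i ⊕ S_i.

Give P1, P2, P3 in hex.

P1: T = 0xCA, S = E(K, T) = 0x79; 0x3C ⊕ 0x79 = 0x45.
P2: T = 0xCB, S = E(K, T) = 0x7D; 0xF5 ⊕ 0x7D = 0x88.
P3: T = 0xCC, S = E(K, T) = 0x61; 0x21 ⊕ 0x61 = 0x40.

P1 = 0x45, P2 = 0x88, P3 = 0x40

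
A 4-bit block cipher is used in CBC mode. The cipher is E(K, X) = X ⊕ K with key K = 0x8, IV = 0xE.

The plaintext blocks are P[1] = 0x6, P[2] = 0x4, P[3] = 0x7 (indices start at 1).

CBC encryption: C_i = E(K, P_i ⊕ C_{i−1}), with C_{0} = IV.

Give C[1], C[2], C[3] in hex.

C[1] = 0x0, C[2] = 0xC, C[3] = 0x3

C[1]: P[1] ⊕ 0xE = 0x8; E(K, 0x8) = 0x0.
C[2]: P[2] ⊕ 0x0 = 0x4; E(K, 0x4) = 0xC.
C[3]: P[3] ⊕ 0xC = 0xB; E(K, 0xB) = 0x3.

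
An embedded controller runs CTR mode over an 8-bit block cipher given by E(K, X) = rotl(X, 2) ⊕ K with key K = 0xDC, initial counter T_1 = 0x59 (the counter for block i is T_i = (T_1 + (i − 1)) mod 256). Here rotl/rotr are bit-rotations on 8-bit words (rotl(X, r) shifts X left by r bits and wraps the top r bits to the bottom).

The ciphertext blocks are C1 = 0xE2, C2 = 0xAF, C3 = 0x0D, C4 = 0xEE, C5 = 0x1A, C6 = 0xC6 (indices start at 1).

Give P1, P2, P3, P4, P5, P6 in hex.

CTR decryption: S_i = E(K, T_i) where T_i is the counter for block i; P_i = C_i ⊕ S_i.
P1: T = 0x59, S = E(K, T) = 0xB9; 0xE2 ⊕ 0xB9 = 0x5B.
P2: T = 0x5A, S = E(K, T) = 0xB5; 0xAF ⊕ 0xB5 = 0x1A.
P3: T = 0x5B, S = E(K, T) = 0xB1; 0x0D ⊕ 0xB1 = 0xBC.
P4: T = 0x5C, S = E(K, T) = 0xAD; 0xEE ⊕ 0xAD = 0x43.
P5: T = 0x5D, S = E(K, T) = 0xA9; 0x1A ⊕ 0xA9 = 0xB3.
P6: T = 0x5E, S = E(K, T) = 0xA5; 0xC6 ⊕ 0xA5 = 0x63.

P1 = 0x5B, P2 = 0x1A, P3 = 0xBC, P4 = 0x43, P5 = 0xB3, P6 = 0x63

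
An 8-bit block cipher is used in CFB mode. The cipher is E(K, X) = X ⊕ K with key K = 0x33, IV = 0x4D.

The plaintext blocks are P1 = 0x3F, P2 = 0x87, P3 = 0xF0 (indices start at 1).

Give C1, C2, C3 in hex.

C1 = 0x41, C2 = 0xF5, C3 = 0x36

CFB encryption: C_i = P_i ⊕ E(K, C_{i−1}), with C_{0} = IV.
C1: E(K, 0x4D) = 0x7E; 0x3F ⊕ 0x7E = 0x41.
C2: E(K, 0x41) = 0x72; 0x87 ⊕ 0x72 = 0xF5.
C3: E(K, 0xF5) = 0xC6; 0xF0 ⊕ 0xC6 = 0x36.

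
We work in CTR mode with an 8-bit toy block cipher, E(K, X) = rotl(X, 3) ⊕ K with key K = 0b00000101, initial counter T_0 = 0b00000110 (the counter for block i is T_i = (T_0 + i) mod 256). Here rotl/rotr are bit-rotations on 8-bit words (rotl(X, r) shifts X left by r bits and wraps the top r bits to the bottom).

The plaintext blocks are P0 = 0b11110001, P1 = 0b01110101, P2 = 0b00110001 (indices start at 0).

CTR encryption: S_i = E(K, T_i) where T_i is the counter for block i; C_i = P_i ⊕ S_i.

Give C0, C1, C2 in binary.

C0: T = 0b00000110, S = E(K, T) = 0b00110101; 0b11110001 ⊕ 0b00110101 = 0b11000100.
C1: T = 0b00000111, S = E(K, T) = 0b00111101; 0b01110101 ⊕ 0b00111101 = 0b01001000.
C2: T = 0b00001000, S = E(K, T) = 0b01000101; 0b00110001 ⊕ 0b01000101 = 0b01110100.

C0 = 0b11000100, C1 = 0b01001000, C2 = 0b01110100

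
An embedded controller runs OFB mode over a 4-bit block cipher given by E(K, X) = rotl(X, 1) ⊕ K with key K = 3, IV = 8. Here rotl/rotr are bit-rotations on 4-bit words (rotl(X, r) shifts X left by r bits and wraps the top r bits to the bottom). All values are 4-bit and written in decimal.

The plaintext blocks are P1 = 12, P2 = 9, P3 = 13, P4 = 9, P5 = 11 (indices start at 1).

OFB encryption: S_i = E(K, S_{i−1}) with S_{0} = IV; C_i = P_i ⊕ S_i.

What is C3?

C3 = 0

C1: S = E(K, 8) = 2; 12 ⊕ 2 = 14.
C2: S = E(K, 2) = 7; 9 ⊕ 7 = 14.
C3: S = E(K, 7) = 13; 13 ⊕ 13 = 0.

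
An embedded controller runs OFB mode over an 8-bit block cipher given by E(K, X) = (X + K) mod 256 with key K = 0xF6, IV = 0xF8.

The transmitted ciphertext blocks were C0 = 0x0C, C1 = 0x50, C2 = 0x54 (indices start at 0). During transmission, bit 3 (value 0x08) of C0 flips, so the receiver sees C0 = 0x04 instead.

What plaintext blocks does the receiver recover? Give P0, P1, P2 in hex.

P0 = 0xEA, P1 = 0xB4, P2 = 0x8E

OFB decryption: S_i = E(K, S_{i−1}) with S_{−1} = IV; P_i = C_i ⊕ S_i.
Only C0 changed, to 0x04. In OFB, a change in C_i flips the same bit in P_i only; the keystream is unaffected. Decrypting the received ciphertext:
P0: S = E(K, 0xF8) = 0xEE; 0x04 ⊕ 0xEE = 0xEA.
P1: S = E(K, 0xEE) = 0xE4; 0x50 ⊕ 0xE4 = 0xB4.
P2: S = E(K, 0xE4) = 0xDA; 0x54 ⊕ 0xDA = 0x8E.
Blocks that differ from the original plaintext: P0.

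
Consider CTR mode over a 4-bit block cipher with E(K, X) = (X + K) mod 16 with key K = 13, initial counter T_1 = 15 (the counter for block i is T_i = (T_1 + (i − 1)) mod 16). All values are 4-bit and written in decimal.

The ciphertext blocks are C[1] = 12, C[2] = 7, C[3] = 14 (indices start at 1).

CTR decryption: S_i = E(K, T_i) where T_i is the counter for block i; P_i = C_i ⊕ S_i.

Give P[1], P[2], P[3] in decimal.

P[1]: T = 15, S = E(K, T) = 12; 12 ⊕ 12 = 0.
P[2]: T = 0, S = E(K, T) = 13; 7 ⊕ 13 = 10.
P[3]: T = 1, S = E(K, T) = 14; 14 ⊕ 14 = 0.

P[1] = 0, P[2] = 10, P[3] = 0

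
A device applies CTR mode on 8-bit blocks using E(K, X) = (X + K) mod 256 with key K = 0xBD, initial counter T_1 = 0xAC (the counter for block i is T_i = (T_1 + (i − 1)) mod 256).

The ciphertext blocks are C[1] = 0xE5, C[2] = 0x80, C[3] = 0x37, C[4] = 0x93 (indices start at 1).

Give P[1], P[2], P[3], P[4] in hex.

CTR decryption: S_i = E(K, T_i) where T_i is the counter for block i; P_i = C_i ⊕ S_i.
P[1]: T = 0xAC, S = E(K, T) = 0x69; 0xE5 ⊕ 0x69 = 0x8C.
P[2]: T = 0xAD, S = E(K, T) = 0x6A; 0x80 ⊕ 0x6A = 0xEA.
P[3]: T = 0xAE, S = E(K, T) = 0x6B; 0x37 ⊕ 0x6B = 0x5C.
P[4]: T = 0xAF, S = E(K, T) = 0x6C; 0x93 ⊕ 0x6C = 0xFF.

P[1] = 0x8C, P[2] = 0xEA, P[3] = 0x5C, P[4] = 0xFF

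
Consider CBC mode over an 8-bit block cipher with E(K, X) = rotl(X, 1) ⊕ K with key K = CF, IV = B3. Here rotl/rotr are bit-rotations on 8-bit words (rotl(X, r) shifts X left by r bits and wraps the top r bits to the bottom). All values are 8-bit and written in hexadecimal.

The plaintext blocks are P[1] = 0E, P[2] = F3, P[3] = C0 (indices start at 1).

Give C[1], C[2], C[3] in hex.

CBC encryption: C_i = E(K, P_i ⊕ C_{i−1}), with C_{0} = IV.
C[1]: P[1] ⊕ B3 = BD; E(K, BD) = B4.
C[2]: P[2] ⊕ B4 = 47; E(K, 47) = 41.
C[3]: P[3] ⊕ 41 = 81; E(K, 81) = CC.

C[1] = B4, C[2] = 41, C[3] = CC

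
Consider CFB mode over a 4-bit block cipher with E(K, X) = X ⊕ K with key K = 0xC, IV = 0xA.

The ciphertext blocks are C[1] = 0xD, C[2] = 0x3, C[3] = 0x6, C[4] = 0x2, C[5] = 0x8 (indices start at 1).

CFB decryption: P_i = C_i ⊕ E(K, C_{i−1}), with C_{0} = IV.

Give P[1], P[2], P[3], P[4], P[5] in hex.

P[1]: E(K, 0xA) = 0x6; 0xD ⊕ 0x6 = 0xB.
P[2]: E(K, 0xD) = 0x1; 0x3 ⊕ 0x1 = 0x2.
P[3]: E(K, 0x3) = 0xF; 0x6 ⊕ 0xF = 0x9.
P[4]: E(K, 0x6) = 0xA; 0x2 ⊕ 0xA = 0x8.
P[5]: E(K, 0x2) = 0xE; 0x8 ⊕ 0xE = 0x6.

P[1] = 0xB, P[2] = 0x2, P[3] = 0x9, P[4] = 0x8, P[5] = 0x6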